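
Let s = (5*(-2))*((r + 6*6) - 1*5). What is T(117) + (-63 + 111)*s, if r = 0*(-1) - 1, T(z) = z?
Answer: -14283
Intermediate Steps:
r = -1 (r = 0 - 1 = -1)
s = -300 (s = (5*(-2))*((-1 + 6*6) - 1*5) = -10*((-1 + 36) - 5) = -10*(35 - 5) = -10*30 = -300)
T(117) + (-63 + 111)*s = 117 + (-63 + 111)*(-300) = 117 + 48*(-300) = 117 - 14400 = -14283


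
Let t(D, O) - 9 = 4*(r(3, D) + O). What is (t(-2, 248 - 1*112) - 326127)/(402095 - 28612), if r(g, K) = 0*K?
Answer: -325574/373483 ≈ -0.87172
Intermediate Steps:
r(g, K) = 0
t(D, O) = 9 + 4*O (t(D, O) = 9 + 4*(0 + O) = 9 + 4*O)
(t(-2, 248 - 1*112) - 326127)/(402095 - 28612) = ((9 + 4*(248 - 1*112)) - 326127)/(402095 - 28612) = ((9 + 4*(248 - 112)) - 326127)/373483 = ((9 + 4*136) - 326127)*(1/373483) = ((9 + 544) - 326127)*(1/373483) = (553 - 326127)*(1/373483) = -325574*1/373483 = -325574/373483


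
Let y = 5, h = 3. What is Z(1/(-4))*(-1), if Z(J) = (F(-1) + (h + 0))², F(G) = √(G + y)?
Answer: -25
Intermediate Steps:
F(G) = √(5 + G) (F(G) = √(G + 5) = √(5 + G))
Z(J) = 25 (Z(J) = (√(5 - 1) + (3 + 0))² = (√4 + 3)² = (2 + 3)² = 5² = 25)
Z(1/(-4))*(-1) = 25*(-1) = -25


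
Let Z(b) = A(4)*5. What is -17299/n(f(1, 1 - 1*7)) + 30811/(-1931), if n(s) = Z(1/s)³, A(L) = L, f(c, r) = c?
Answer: -279892369/15448000 ≈ -18.118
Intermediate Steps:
Z(b) = 20 (Z(b) = 4*5 = 20)
n(s) = 8000 (n(s) = 20³ = 8000)
-17299/n(f(1, 1 - 1*7)) + 30811/(-1931) = -17299/8000 + 30811/(-1931) = -17299*1/8000 + 30811*(-1/1931) = -17299/8000 - 30811/1931 = -279892369/15448000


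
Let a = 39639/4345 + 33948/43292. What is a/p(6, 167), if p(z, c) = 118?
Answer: 2948664/35120635 ≈ 0.083958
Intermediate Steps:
a = 5897328/595265 (a = 39639*(1/4345) + 33948*(1/43292) = 39639/4345 + 8487/10823 = 5897328/595265 ≈ 9.9071)
a/p(6, 167) = (5897328/595265)/118 = (5897328/595265)*(1/118) = 2948664/35120635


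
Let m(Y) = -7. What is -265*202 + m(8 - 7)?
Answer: -53537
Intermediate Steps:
-265*202 + m(8 - 7) = -265*202 - 7 = -53530 - 7 = -53537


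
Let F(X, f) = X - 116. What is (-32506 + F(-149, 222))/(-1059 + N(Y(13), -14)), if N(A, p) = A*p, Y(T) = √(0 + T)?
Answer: 34704489/1118933 - 458794*√13/1118933 ≈ 29.537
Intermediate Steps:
Y(T) = √T
F(X, f) = -116 + X
(-32506 + F(-149, 222))/(-1059 + N(Y(13), -14)) = (-32506 + (-116 - 149))/(-1059 + √13*(-14)) = (-32506 - 265)/(-1059 - 14*√13) = -32771/(-1059 - 14*√13)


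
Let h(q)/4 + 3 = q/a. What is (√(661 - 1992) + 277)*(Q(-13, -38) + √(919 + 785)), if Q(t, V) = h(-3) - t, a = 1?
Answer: -(11 - 2*√426)*(277 + 11*I*√11) ≈ 8387.4 + 1104.7*I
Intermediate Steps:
h(q) = -12 + 4*q (h(q) = -12 + 4*(q/1) = -12 + 4*(q*1) = -12 + 4*q)
Q(t, V) = -24 - t (Q(t, V) = (-12 + 4*(-3)) - t = (-12 - 12) - t = -24 - t)
(√(661 - 1992) + 277)*(Q(-13, -38) + √(919 + 785)) = (√(661 - 1992) + 277)*((-24 - 1*(-13)) + √(919 + 785)) = (√(-1331) + 277)*((-24 + 13) + √1704) = (11*I*√11 + 277)*(-11 + 2*√426) = (277 + 11*I*√11)*(-11 + 2*√426) = (-11 + 2*√426)*(277 + 11*I*√11)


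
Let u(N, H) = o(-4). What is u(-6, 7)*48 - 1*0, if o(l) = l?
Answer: -192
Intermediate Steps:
u(N, H) = -4
u(-6, 7)*48 - 1*0 = -4*48 - 1*0 = -192 + 0 = -192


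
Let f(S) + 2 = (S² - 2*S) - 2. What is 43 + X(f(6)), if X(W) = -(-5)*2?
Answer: 53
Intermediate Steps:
f(S) = -4 + S² - 2*S (f(S) = -2 + ((S² - 2*S) - 2) = -2 + (-2 + S² - 2*S) = -4 + S² - 2*S)
X(W) = 10 (X(W) = -1*(-10) = 10)
43 + X(f(6)) = 43 + 10 = 53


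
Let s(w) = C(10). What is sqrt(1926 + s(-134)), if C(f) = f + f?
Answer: sqrt(1946) ≈ 44.113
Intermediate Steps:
C(f) = 2*f
s(w) = 20 (s(w) = 2*10 = 20)
sqrt(1926 + s(-134)) = sqrt(1926 + 20) = sqrt(1946)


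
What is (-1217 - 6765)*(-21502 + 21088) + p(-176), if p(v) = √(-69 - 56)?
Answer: 3304548 + 5*I*√5 ≈ 3.3045e+6 + 11.18*I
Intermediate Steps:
p(v) = 5*I*√5 (p(v) = √(-125) = 5*I*√5)
(-1217 - 6765)*(-21502 + 21088) + p(-176) = (-1217 - 6765)*(-21502 + 21088) + 5*I*√5 = -7982*(-414) + 5*I*√5 = 3304548 + 5*I*√5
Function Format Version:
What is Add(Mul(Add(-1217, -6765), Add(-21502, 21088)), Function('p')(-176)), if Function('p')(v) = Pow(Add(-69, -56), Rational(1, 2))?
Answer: Add(3304548, Mul(5, I, Pow(5, Rational(1, 2)))) ≈ Add(3.3045e+6, Mul(11.180, I))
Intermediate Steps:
Function('p')(v) = Mul(5, I, Pow(5, Rational(1, 2))) (Function('p')(v) = Pow(-125, Rational(1, 2)) = Mul(5, I, Pow(5, Rational(1, 2))))
Add(Mul(Add(-1217, -6765), Add(-21502, 21088)), Function('p')(-176)) = Add(Mul(Add(-1217, -6765), Add(-21502, 21088)), Mul(5, I, Pow(5, Rational(1, 2)))) = Add(Mul(-7982, -414), Mul(5, I, Pow(5, Rational(1, 2)))) = Add(3304548, Mul(5, I, Pow(5, Rational(1, 2))))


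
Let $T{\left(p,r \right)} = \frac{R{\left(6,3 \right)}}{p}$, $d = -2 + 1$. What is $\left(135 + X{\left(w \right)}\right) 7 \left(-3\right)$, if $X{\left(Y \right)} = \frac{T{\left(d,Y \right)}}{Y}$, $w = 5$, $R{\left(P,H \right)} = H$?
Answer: $- \frac{14112}{5} \approx -2822.4$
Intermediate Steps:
$d = -1$
$T{\left(p,r \right)} = \frac{3}{p}$
$X{\left(Y \right)} = - \frac{3}{Y}$ ($X{\left(Y \right)} = \frac{3 \frac{1}{-1}}{Y} = \frac{3 \left(-1\right)}{Y} = - \frac{3}{Y}$)
$\left(135 + X{\left(w \right)}\right) 7 \left(-3\right) = \left(135 - \frac{3}{5}\right) 7 \left(-3\right) = \left(135 - \frac{3}{5}\right) \left(-21\right) = \frac{672}{5} \left(-21\right) = - \frac{14112}{5}$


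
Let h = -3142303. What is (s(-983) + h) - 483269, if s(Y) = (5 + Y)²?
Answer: -2669088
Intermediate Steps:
(s(-983) + h) - 483269 = ((5 - 983)² - 3142303) - 483269 = ((-978)² - 3142303) - 483269 = (956484 - 3142303) - 483269 = -2185819 - 483269 = -2669088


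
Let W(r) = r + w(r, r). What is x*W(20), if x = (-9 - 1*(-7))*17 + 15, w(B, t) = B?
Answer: -760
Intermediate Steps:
x = -19 (x = (-9 + 7)*17 + 15 = -2*17 + 15 = -34 + 15 = -19)
W(r) = 2*r (W(r) = r + r = 2*r)
x*W(20) = -38*20 = -19*40 = -760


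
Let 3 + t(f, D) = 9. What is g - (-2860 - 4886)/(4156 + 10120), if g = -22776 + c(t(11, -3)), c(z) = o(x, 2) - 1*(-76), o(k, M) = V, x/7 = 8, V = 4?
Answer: -162000175/7138 ≈ -22695.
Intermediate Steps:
x = 56 (x = 7*8 = 56)
t(f, D) = 6 (t(f, D) = -3 + 9 = 6)
o(k, M) = 4
c(z) = 80 (c(z) = 4 - 1*(-76) = 4 + 76 = 80)
g = -22696 (g = -22776 + 80 = -22696)
g - (-2860 - 4886)/(4156 + 10120) = -22696 - (-2860 - 4886)/(4156 + 10120) = -22696 - (-7746)/14276 = -22696 - 1*(-3873/7138) = -22696 + 3873/7138 = -162000175/7138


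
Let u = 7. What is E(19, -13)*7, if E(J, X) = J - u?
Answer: 84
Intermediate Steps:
E(J, X) = -7 + J (E(J, X) = J - 1*7 = J - 7 = -7 + J)
E(19, -13)*7 = (-7 + 19)*7 = 12*7 = 84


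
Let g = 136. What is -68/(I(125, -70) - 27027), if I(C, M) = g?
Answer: 68/26891 ≈ 0.0025287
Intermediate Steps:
I(C, M) = 136
-68/(I(125, -70) - 27027) = -68/(136 - 27027) = -68/(-26891) = -68*(-1/26891) = 68/26891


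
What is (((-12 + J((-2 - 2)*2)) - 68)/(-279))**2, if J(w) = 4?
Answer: 5776/77841 ≈ 0.074203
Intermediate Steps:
(((-12 + J((-2 - 2)*2)) - 68)/(-279))**2 = (((-12 + 4) - 68)/(-279))**2 = ((-8 - 68)*(-1/279))**2 = (-76*(-1/279))**2 = (76/279)**2 = 5776/77841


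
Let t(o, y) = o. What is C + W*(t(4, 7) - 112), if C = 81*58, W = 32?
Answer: 1242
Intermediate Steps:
C = 4698
C + W*(t(4, 7) - 112) = 4698 + 32*(4 - 112) = 4698 + 32*(-108) = 4698 - 3456 = 1242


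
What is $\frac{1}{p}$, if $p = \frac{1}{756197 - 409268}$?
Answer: $346929$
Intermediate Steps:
$p = \frac{1}{346929} \approx 2.8824 \cdot 10^{-6}$
$\frac{1}{p} = \frac{1}{\frac{1}{346929}} = 346929$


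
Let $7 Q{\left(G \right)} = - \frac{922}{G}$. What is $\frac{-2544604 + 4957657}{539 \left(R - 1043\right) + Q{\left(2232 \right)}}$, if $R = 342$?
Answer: $- \frac{18850770036}{2951678729} \approx -6.3865$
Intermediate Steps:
$Q{\left(G \right)} = - \frac{922}{7 G}$ ($Q{\left(G \right)} = \frac{\left(-922\right) \frac{1}{G}}{7} = - \frac{922}{7 G}$)
$\frac{-2544604 + 4957657}{539 \left(R - 1043\right) + Q{\left(2232 \right)}} = \frac{-2544604 + 4957657}{539 \left(342 - 1043\right) - \frac{922}{7 \cdot 2232}} = \frac{2413053}{539 \left(-701\right) - \frac{461}{7812}} = \frac{2413053}{-377839 - \frac{461}{7812}} = \frac{2413053}{- \frac{2951678729}{7812}} = 2413053 \left(- \frac{7812}{2951678729}\right) = - \frac{18850770036}{2951678729}$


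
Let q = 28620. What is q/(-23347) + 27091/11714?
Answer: 297238897/273486758 ≈ 1.0868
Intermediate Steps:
q/(-23347) + 27091/11714 = 28620/(-23347) + 27091/11714 = 28620*(-1/23347) + 27091*(1/11714) = -28620/23347 + 27091/11714 = 297238897/273486758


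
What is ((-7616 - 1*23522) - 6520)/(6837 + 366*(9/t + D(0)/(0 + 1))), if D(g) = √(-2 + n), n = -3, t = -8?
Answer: -1290464344/223752627 + 73508416*I*√5/223752627 ≈ -5.7674 + 0.7346*I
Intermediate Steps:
D(g) = I*√5 (D(g) = √(-2 - 3) = √(-5) = I*√5)
((-7616 - 1*23522) - 6520)/(6837 + 366*(9/t + D(0)/(0 + 1))) = ((-7616 - 1*23522) - 6520)/(6837 + 366*(9/(-8) + (I*√5)/(0 + 1))) = ((-7616 - 23522) - 6520)/(6837 + 366*(9*(-⅛) + (I*√5)/1)) = (-31138 - 6520)/(6837 + 366*(-9/8 + (I*√5)*1)) = -37658/(6837 + 366*(-9/8 + I*√5)) = -37658/(6837 + (-1647/4 + 366*I*√5)) = -37658/(25701/4 + 366*I*√5)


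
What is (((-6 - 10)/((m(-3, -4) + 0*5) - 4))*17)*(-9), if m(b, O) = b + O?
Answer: -2448/11 ≈ -222.55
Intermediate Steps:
m(b, O) = O + b
(((-6 - 10)/((m(-3, -4) + 0*5) - 4))*17)*(-9) = (((-6 - 10)/(((-4 - 3) + 0*5) - 4))*17)*(-9) = (-16/((-7 + 0) - 4)*17)*(-9) = (-16/(-7 - 4)*17)*(-9) = (-16/(-11)*17)*(-9) = (-16*(-1/11)*17)*(-9) = ((16/11)*17)*(-9) = (272/11)*(-9) = -2448/11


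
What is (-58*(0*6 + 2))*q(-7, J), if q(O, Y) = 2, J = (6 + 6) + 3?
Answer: -232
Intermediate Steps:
J = 15 (J = 12 + 3 = 15)
(-58*(0*6 + 2))*q(-7, J) = -58*(0*6 + 2)*2 = -58*(0 + 2)*2 = -58*2*2 = -116*2 = -232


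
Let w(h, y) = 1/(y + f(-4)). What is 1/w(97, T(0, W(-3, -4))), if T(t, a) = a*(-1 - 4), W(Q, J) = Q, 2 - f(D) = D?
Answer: 21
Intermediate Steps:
f(D) = 2 - D
T(t, a) = -5*a (T(t, a) = a*(-5) = -5*a)
w(h, y) = 1/(6 + y) (w(h, y) = 1/(y + (2 - 1*(-4))) = 1/(y + (2 + 4)) = 1/(y + 6) = 1/(6 + y))
1/w(97, T(0, W(-3, -4))) = 1/(1/(6 - 5*(-3))) = 1/(1/(6 + 15)) = 1/(1/21) = 21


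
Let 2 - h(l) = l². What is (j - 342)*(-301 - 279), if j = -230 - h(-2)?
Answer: 330600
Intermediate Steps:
h(l) = 2 - l²
j = -228 (j = -230 - (2 - 1*(-2)²) = -230 - (2 - 1*4) = -230 - (2 - 4) = -230 - 1*(-2) = -230 + 2 = -228)
(j - 342)*(-301 - 279) = (-228 - 342)*(-301 - 279) = -570*(-580) = 330600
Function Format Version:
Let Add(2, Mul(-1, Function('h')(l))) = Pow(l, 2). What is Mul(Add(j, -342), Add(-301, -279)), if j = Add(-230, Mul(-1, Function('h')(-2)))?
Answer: 330600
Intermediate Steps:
Function('h')(l) = Add(2, Mul(-1, Pow(l, 2)))
j = -228 (j = Add(-230, Mul(-1, Add(2, Mul(-1, Pow(-2, 2))))) = Add(-230, Mul(-1, Add(2, Mul(-1, 4)))) = Add(-230, Mul(-1, Add(2, -4))) = Add(-230, Mul(-1, -2)) = Add(-230, 2) = -228)
Mul(Add(j, -342), Add(-301, -279)) = Mul(Add(-228, -342), Add(-301, -279)) = Mul(-570, -580) = 330600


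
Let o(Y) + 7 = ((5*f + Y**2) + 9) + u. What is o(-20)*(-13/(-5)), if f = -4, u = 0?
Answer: 4966/5 ≈ 993.20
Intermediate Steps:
o(Y) = -18 + Y**2 (o(Y) = -7 + (((5*(-4) + Y**2) + 9) + 0) = -7 + (((-20 + Y**2) + 9) + 0) = -7 + ((-11 + Y**2) + 0) = -7 + (-11 + Y**2) = -18 + Y**2)
o(-20)*(-13/(-5)) = (-18 + (-20)**2)*(-13/(-5)) = (-18 + 400)*(-13*(-1/5)) = 382*(13/5) = 4966/5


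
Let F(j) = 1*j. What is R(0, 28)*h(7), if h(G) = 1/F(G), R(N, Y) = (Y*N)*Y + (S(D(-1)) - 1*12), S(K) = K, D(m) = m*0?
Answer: -12/7 ≈ -1.7143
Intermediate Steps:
D(m) = 0
F(j) = j
R(N, Y) = -12 + N*Y² (R(N, Y) = (Y*N)*Y + (0 - 1*12) = (N*Y)*Y + (0 - 12) = N*Y² - 12 = -12 + N*Y²)
h(G) = 1/G
R(0, 28)*h(7) = (-12 + 0*28²)/7 = (-12 + 0*784)*(⅐) = (-12 + 0)*(⅐) = -12*⅐ = -12/7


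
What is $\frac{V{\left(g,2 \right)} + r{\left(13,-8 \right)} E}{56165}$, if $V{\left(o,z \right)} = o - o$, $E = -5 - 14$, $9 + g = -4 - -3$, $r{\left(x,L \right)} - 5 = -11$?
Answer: $\frac{114}{56165} \approx 0.0020297$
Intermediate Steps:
$r{\left(x,L \right)} = -6$ ($r{\left(x,L \right)} = 5 - 11 = -6$)
$g = -10$ ($g = -9 - 1 = -10$)
$E = -19$ ($E = -5 - 14 = -19$)
$V{\left(o,z \right)} = 0$
$\frac{V{\left(g,2 \right)} + r{\left(13,-8 \right)} E}{56165} = \frac{0 - -114}{56165} = \left(0 + 114\right) \frac{1}{56165} = 114 \cdot \frac{1}{56165} = \frac{114}{56165}$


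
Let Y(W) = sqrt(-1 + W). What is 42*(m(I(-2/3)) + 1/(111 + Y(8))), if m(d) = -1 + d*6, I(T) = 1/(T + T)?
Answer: -1419936/6157 - 21*sqrt(7)/6157 ≈ -230.63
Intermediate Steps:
I(T) = 1/(2*T)
m(d) = -1 + 6*d
42*(m(I(-2/3)) + 1/(111 + Y(8))) = 42*((-1 + 6*(1/(2*((-2/3))))) + 1/(111 + sqrt(-1 + 8))) = 42*((-1 + 6*(1/(2*((-2*1/3))))) + 1/(111 + sqrt(7))) = 42*((-1 + 6*(1/(2*(-2/3)))) + 1/(111 + sqrt(7))) = 42*((-1 + 6*((1/2)*(-3/2))) + 1/(111 + sqrt(7))) = 42*((-1 + 6*(-3/4)) + 1/(111 + sqrt(7))) = 42*((-1 - 9/2) + 1/(111 + sqrt(7))) = 42*(-11/2 + 1/(111 + sqrt(7))) = -231 + 42/(111 + sqrt(7))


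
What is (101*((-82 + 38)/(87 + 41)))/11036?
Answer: -1111/353152 ≈ -0.0031460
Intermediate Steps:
(101*((-82 + 38)/(87 + 41)))/11036 = (101*(-44/128))*(1/11036) = (101*(-44*1/128))*(1/11036) = (101*(-11/32))*(1/11036) = -1111/32*1/11036 = -1111/353152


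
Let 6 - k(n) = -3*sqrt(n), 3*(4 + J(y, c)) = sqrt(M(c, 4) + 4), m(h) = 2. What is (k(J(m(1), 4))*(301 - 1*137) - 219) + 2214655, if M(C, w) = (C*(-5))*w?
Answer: 2215420 + 164*sqrt(-36 + 6*I*sqrt(19)) ≈ 2.2158e+6 + 1040.4*I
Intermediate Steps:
M(C, w) = -5*C*w (M(C, w) = (-5*C)*w = -5*C*w)
J(y, c) = -4 + sqrt(4 - 20*c)/3 (J(y, c) = -4 + sqrt(-5*c*4 + 4)/3 = -4 + sqrt(-20*c + 4)/3 = -4 + sqrt(4 - 20*c)/3)
k(n) = 6 + 3*sqrt(n) (k(n) = 6 - (-3)*sqrt(n) = 6 + 3*sqrt(n))
(k(J(m(1), 4))*(301 - 1*137) - 219) + 2214655 = ((6 + 3*sqrt(-4 + 2*sqrt(1 - 5*4)/3))*(301 - 1*137) - 219) + 2214655 = ((6 + 3*sqrt(-4 + 2*sqrt(1 - 20)/3))*(301 - 137) - 219) + 2214655 = ((6 + 3*sqrt(-4 + 2*sqrt(-19)/3))*164 - 219) + 2214655 = ((6 + 3*sqrt(-4 + 2*(I*sqrt(19))/3))*164 - 219) + 2214655 = ((6 + 3*sqrt(-4 + 2*I*sqrt(19)/3))*164 - 219) + 2214655 = ((984 + 492*sqrt(-4 + 2*I*sqrt(19)/3)) - 219) + 2214655 = (765 + 492*sqrt(-4 + 2*I*sqrt(19)/3)) + 2214655 = 2215420 + 492*sqrt(-4 + 2*I*sqrt(19)/3)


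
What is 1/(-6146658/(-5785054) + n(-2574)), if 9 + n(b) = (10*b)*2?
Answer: -2892527/148930249374 ≈ -1.9422e-5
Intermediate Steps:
n(b) = -9 + 20*b (n(b) = -9 + (10*b)*2 = -9 + 20*b)
1/(-6146658/(-5785054) + n(-2574)) = 1/(-6146658/(-5785054) + (-9 + 20*(-2574))) = 1/(-6146658*(-1/5785054) + (-9 - 51480)) = 1/(3073329/2892527 - 51489) = 1/(-148930249374/2892527) = -2892527/148930249374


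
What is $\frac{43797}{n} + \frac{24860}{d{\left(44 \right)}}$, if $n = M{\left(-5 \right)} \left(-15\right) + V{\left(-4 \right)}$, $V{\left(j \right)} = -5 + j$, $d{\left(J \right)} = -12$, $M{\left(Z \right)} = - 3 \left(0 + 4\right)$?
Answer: $- \frac{103486}{57} \approx -1815.5$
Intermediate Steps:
$M{\left(Z \right)} = -12$ ($M{\left(Z \right)} = \left(-3\right) 4 = -12$)
$n = 171$ ($n = \left(-12\right) \left(-15\right) - 9 = 180 - 9 = 171$)
$\frac{43797}{n} + \frac{24860}{d{\left(44 \right)}} = \frac{43797}{171} + \frac{24860}{-12} = 43797 \cdot \frac{1}{171} + 24860 \left(- \frac{1}{12}\right) = \frac{14599}{57} - \frac{6215}{3} = - \frac{103486}{57}$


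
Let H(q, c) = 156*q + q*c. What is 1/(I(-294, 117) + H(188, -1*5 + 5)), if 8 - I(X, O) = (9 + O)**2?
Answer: 1/13460 ≈ 7.4294e-5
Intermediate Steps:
I(X, O) = 8 - (9 + O)**2
H(q, c) = 156*q + c*q
1/(I(-294, 117) + H(188, -1*5 + 5)) = 1/((8 - (9 + 117)**2) + 188*(156 + (-1*5 + 5))) = 1/((8 - 1*126**2) + 188*(156 + (-5 + 5))) = 1/((8 - 1*15876) + 188*(156 + 0)) = 1/((8 - 15876) + 188*156) = 1/(-15868 + 29328) = 1/13460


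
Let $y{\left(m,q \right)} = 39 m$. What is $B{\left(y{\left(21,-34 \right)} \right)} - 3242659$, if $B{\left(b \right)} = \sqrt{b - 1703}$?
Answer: $-3242659 + 2 i \sqrt{221} \approx -3.2427 \cdot 10^{6} + 29.732 i$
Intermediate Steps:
$B{\left(b \right)} = \sqrt{-1703 + b}$
$B{\left(y{\left(21,-34 \right)} \right)} - 3242659 = \sqrt{-1703 + 39 \cdot 21} - 3242659 = \sqrt{-1703 + 819} - 3242659 = \sqrt{-884} - 3242659 = 2 i \sqrt{221} - 3242659 = -3242659 + 2 i \sqrt{221}$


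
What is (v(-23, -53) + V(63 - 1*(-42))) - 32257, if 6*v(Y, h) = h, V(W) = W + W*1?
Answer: -192335/6 ≈ -32056.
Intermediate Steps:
V(W) = 2*W (V(W) = W + W = 2*W)
v(Y, h) = h/6
(v(-23, -53) + V(63 - 1*(-42))) - 32257 = ((1/6)*(-53) + 2*(63 - 1*(-42))) - 32257 = (-53/6 + 2*(63 + 42)) - 32257 = (-53/6 + 2*105) - 32257 = (-53/6 + 210) - 32257 = 1207/6 - 32257 = -192335/6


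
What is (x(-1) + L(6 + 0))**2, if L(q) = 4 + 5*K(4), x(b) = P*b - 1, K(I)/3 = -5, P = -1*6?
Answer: 4356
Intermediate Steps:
P = -6
K(I) = -15 (K(I) = 3*(-5) = -15)
x(b) = -1 - 6*b (x(b) = -6*b - 1 = -1 - 6*b)
L(q) = -71 (L(q) = 4 + 5*(-15) = 4 - 75 = -71)
(x(-1) + L(6 + 0))**2 = ((-1 - 6*(-1)) - 71)**2 = ((-1 + 6) - 71)**2 = (5 - 71)**2 = (-66)**2 = 4356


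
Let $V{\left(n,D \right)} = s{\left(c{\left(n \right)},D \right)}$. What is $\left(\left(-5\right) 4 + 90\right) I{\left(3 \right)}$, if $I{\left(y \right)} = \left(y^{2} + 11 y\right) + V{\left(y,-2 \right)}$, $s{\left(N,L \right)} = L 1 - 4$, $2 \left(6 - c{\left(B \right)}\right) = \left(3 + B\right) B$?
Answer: $2520$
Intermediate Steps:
$c{\left(B \right)} = 6 - \frac{B \left(3 + B\right)}{2}$ ($c{\left(B \right)} = 6 - \frac{\left(3 + B\right) B}{2} = 6 - \frac{B \left(3 + B\right)}{2}$)
$s{\left(N,L \right)} = -4 + L$ ($s{\left(N,L \right)} = L - 4 = -4 + L$)
$V{\left(n,D \right)} = -4 + D$
$I{\left(y \right)} = -6 + y^{2} + 11 y$ ($I{\left(y \right)} = \left(y^{2} + 11 y\right) - 6 = -6 + y^{2} + 11 y$)
$\left(\left(-5\right) 4 + 90\right) I{\left(3 \right)} = \left(\left(-5\right) 4 + 90\right) \left(-6 + 3^{2} + 11 \cdot 3\right) = \left(-20 + 90\right) \left(-6 + 9 + 33\right) = 70 \cdot 36 = 2520$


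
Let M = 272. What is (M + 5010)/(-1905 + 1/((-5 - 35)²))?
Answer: -444800/160421 ≈ -2.7727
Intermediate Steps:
(M + 5010)/(-1905 + 1/((-5 - 35)²)) = (272 + 5010)/(-1905 + 1/((-5 - 35)²)) = 5282/(-1905 + 1/((-40)²)) = 5282/(-1905 + 1/1600) = 5282/(-3047999/1600) = 5282*(-1600/3047999) = -444800/160421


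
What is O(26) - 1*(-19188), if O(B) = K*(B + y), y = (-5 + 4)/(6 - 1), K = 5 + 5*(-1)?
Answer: 19188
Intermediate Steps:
K = 0 (K = 5 - 5 = 0)
y = -⅕ (y = -1/5 = -1*⅕ = -⅕ ≈ -0.20000)
O(B) = 0 (O(B) = 0*(B - ⅕) = 0*(-⅕ + B) = 0)
O(26) - 1*(-19188) = 0 - 1*(-19188) = 0 + 19188 = 19188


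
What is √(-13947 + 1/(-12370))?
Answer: I*√2134126716670/12370 ≈ 118.1*I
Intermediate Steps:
√(-13947 + 1/(-12370)) = √(-13947 - 1/12370) = √(-172524391/12370) = I*√2134126716670/12370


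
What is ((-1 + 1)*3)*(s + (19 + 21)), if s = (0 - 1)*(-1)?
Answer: 0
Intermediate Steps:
s = 1 (s = -1*(-1) = 1)
((-1 + 1)*3)*(s + (19 + 21)) = ((-1 + 1)*3)*(1 + (19 + 21)) = (0*3)*(1 + 40) = 0*41 = 0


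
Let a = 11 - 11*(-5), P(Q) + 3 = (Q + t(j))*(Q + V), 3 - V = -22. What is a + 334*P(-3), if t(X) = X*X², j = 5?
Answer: 895520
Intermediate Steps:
V = 25 (V = 3 - 1*(-22) = 3 + 22 = 25)
t(X) = X³
P(Q) = -3 + (25 + Q)*(125 + Q) (P(Q) = -3 + (Q + 5³)*(Q + 25) = -3 + (Q + 125)*(25 + Q) = -3 + (125 + Q)*(25 + Q) = -3 + (25 + Q)*(125 + Q))
a = 66 (a = 11 + 55 = 66)
a + 334*P(-3) = 66 + 334*(3122 + (-3)² + 150*(-3)) = 66 + 334*(3122 + 9 - 450) = 66 + 334*2681 = 66 + 895454 = 895520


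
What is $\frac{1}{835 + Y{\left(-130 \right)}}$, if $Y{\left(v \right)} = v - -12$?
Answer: $\frac{1}{717} \approx 0.0013947$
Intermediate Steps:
$Y{\left(v \right)} = 12 + v$ ($Y{\left(v \right)} = v + 12 = 12 + v$)
$\frac{1}{835 + Y{\left(-130 \right)}} = \frac{1}{835 + \left(12 - 130\right)} = \frac{1}{835 - 118} = \frac{1}{717}$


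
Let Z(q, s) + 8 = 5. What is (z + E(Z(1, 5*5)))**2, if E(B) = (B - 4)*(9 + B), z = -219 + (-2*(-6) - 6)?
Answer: 65025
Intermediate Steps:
z = -213 (z = -219 + (12 - 6) = -219 + 6 = -213)
Z(q, s) = -3 (Z(q, s) = -8 + 5 = -3)
E(B) = (-4 + B)*(9 + B)
(z + E(Z(1, 5*5)))**2 = (-213 + (-36 + (-3)**2 + 5*(-3)))**2 = (-213 + (-36 + 9 - 15))**2 = (-213 - 42)**2 = (-255)**2 = 65025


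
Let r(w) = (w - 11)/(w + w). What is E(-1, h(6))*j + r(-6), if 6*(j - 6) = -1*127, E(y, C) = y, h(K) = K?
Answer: 199/12 ≈ 16.583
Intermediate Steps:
r(w) = (-11 + w)/(2*w) (r(w) = (-11 + w)/((2*w)) = (-11 + w)*(1/(2*w)) = (-11 + w)/(2*w))
j = -91/6 (j = 6 + (-1*127)/6 = 6 + (1/6)*(-127) = 6 - 127/6 = -91/6 ≈ -15.167)
E(-1, h(6))*j + r(-6) = -1*(-91/6) + (1/2)*(-11 - 6)/(-6) = 91/6 + (1/2)*(-1/6)*(-17) = 91/6 + 17/12 = 199/12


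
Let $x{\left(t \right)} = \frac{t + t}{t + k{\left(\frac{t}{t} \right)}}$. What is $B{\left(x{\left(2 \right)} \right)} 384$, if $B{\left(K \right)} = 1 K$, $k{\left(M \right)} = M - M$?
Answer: $768$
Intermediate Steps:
$k{\left(M \right)} = 0$
$x{\left(t \right)} = 2$ ($x{\left(t \right)} = \frac{t + t}{t + 0} = \frac{2 t}{t} = 2$)
$B{\left(K \right)} = K$
$B{\left(x{\left(2 \right)} \right)} 384 = 2 \cdot 384 = 768$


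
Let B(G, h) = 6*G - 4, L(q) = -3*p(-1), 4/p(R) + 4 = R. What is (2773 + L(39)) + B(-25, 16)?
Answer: 13107/5 ≈ 2621.4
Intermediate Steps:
p(R) = 4/(-4 + R)
L(q) = 12/5 (L(q) = -12/(-4 - 1) = -12/(-5) = -12*(-1)/5 = -3*(-⅘) = 12/5)
B(G, h) = -4 + 6*G
(2773 + L(39)) + B(-25, 16) = (2773 + 12/5) + (-4 + 6*(-25)) = 13877/5 + (-4 - 150) = 13877/5 - 154 = 13107/5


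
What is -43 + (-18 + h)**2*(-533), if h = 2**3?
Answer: -53343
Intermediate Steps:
h = 8
-43 + (-18 + h)**2*(-533) = -43 + (-18 + 8)**2*(-533) = -43 + (-10)**2*(-533) = -43 + 100*(-533) = -43 - 53300 = -53343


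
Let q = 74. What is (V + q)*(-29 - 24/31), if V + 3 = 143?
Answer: -197522/31 ≈ -6371.7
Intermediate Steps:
V = 140 (V = -3 + 143 = 140)
(V + q)*(-29 - 24/31) = (140 + 74)*(-29 - 24/31) = 214*(-29 - 24*1/31) = 214*(-29 - 24/31) = 214*(-923/31) = -197522/31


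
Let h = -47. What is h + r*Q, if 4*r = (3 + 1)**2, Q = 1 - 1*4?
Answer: -59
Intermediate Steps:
Q = -3 (Q = 1 - 4 = -3)
r = 4 (r = (3 + 1)**2/4 = (1/4)*4**2 = (1/4)*16 = 4)
h + r*Q = -47 + 4*(-3) = -47 - 12 = -59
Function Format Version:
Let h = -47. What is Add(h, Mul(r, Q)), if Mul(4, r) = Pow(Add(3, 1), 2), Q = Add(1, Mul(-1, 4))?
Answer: -59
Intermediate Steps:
Q = -3 (Q = Add(1, -4) = -3)
r = 4 (r = Mul(Rational(1, 4), Pow(Add(3, 1), 2)) = Mul(Rational(1, 4), Pow(4, 2)) = Mul(Rational(1, 4), 16) = 4)
Add(h, Mul(r, Q)) = Add(-47, Mul(4, -3)) = Add(-47, -12) = -59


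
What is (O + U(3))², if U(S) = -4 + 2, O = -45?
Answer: 2209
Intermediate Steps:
U(S) = -2
(O + U(3))² = (-45 - 2)² = (-47)² = 2209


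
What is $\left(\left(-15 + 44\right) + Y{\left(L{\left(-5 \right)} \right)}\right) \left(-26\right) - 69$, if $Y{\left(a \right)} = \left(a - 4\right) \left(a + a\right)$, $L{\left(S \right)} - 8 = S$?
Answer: $-667$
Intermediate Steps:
$L{\left(S \right)} = 8 + S$
$Y{\left(a \right)} = 2 a \left(-4 + a\right)$ ($Y{\left(a \right)} = \left(-4 + a\right) 2 a = 2 a \left(-4 + a\right)$)
$\left(\left(-15 + 44\right) + Y{\left(L{\left(-5 \right)} \right)}\right) \left(-26\right) - 69 = \left(\left(-15 + 44\right) + 2 \left(8 - 5\right) \left(-4 + \left(8 - 5\right)\right)\right) \left(-26\right) - 69 = \left(29 + 2 \cdot 3 \left(-4 + 3\right)\right) \left(-26\right) - 69 = \left(29 + 2 \cdot 3 \left(-1\right)\right) \left(-26\right) - 69 = \left(29 - 6\right) \left(-26\right) - 69 = 23 \left(-26\right) - 69 = -598 - 69 = -667$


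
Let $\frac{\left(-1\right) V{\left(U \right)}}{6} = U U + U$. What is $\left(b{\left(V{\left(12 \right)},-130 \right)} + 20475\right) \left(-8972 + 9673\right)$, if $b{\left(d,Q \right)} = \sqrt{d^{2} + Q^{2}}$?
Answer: $14352975 + 18226 \sqrt{1321} \approx 1.5015 \cdot 10^{7}$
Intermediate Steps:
$V{\left(U \right)} = - 6 U - 6 U^{2}$ ($V{\left(U \right)} = - 6 \left(U U + U\right) = - 6 \left(U^{2} + U\right) = - 6 \left(U + U^{2}\right) = - 6 U - 6 U^{2}$)
$b{\left(d,Q \right)} = \sqrt{Q^{2} + d^{2}}$
$\left(b{\left(V{\left(12 \right)},-130 \right)} + 20475\right) \left(-8972 + 9673\right) = \left(\sqrt{\left(-130\right)^{2} + \left(\left(-6\right) 12 \left(1 + 12\right)\right)^{2}} + 20475\right) \left(-8972 + 9673\right) = \left(\sqrt{16900 + \left(\left(-6\right) 12 \cdot 13\right)^{2}} + 20475\right) 701 = \left(\sqrt{16900 + \left(-936\right)^{2}} + 20475\right) 701 = \left(\sqrt{16900 + 876096} + 20475\right) 701 = \left(\sqrt{892996} + 20475\right) 701 = \left(26 \sqrt{1321} + 20475\right) 701 = \left(20475 + 26 \sqrt{1321}\right) 701 = 14352975 + 18226 \sqrt{1321}$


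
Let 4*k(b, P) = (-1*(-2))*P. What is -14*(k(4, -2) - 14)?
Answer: 210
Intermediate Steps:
k(b, P) = P/2 (k(b, P) = ((-1*(-2))*P)/4 = (2*P)/4 = P/2)
-14*(k(4, -2) - 14) = -14*((½)*(-2) - 14) = -14*(-1 - 14) = -14*(-15) = 210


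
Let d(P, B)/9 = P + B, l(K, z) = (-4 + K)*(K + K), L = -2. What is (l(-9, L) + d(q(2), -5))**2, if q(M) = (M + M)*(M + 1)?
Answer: 88209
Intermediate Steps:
q(M) = 2*M*(1 + M) (q(M) = (2*M)*(1 + M) = 2*M*(1 + M))
l(K, z) = 2*K*(-4 + K) (l(K, z) = (-4 + K)*(2*K) = 2*K*(-4 + K))
d(P, B) = 9*B + 9*P (d(P, B) = 9*(P + B) = 9*(B + P) = 9*B + 9*P)
(l(-9, L) + d(q(2), -5))**2 = (2*(-9)*(-4 - 9) + (9*(-5) + 9*(2*2*(1 + 2))))**2 = (2*(-9)*(-13) + (-45 + 9*(2*2*3)))**2 = (234 + (-45 + 9*12))**2 = (234 + (-45 + 108))**2 = (234 + 63)**2 = 297**2 = 88209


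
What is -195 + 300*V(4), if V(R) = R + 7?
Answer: 3105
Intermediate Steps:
V(R) = 7 + R
-195 + 300*V(4) = -195 + 300*(7 + 4) = -195 + 300*11 = -195 + 3300 = 3105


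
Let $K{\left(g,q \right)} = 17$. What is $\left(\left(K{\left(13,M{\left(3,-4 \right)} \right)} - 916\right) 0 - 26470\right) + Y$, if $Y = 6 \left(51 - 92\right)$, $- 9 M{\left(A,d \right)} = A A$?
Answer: $-26716$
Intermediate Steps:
$M{\left(A,d \right)} = - \frac{A^{2}}{9}$ ($M{\left(A,d \right)} = - \frac{A A}{9} = - \frac{A^{2}}{9}$)
$Y = -246$ ($Y = 6 \left(-41\right) = -246$)
$\left(\left(K{\left(13,M{\left(3,-4 \right)} \right)} - 916\right) 0 - 26470\right) + Y = \left(\left(17 - 916\right) 0 - 26470\right) - 246 = \left(\left(-899\right) 0 - 26470\right) - 246 = \left(0 - 26470\right) - 246 = -26470 - 246 = -26716$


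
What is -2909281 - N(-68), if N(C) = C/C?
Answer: -2909282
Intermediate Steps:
N(C) = 1
-2909281 - N(-68) = -2909281 - 1*1 = -2909281 - 1 = -2909282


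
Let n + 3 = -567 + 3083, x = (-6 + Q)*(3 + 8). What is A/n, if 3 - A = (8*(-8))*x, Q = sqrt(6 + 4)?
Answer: -603/359 + 704*sqrt(10)/2513 ≈ -0.79377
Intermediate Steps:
Q = sqrt(10) ≈ 3.1623
x = -66 + 11*sqrt(10) (x = (-6 + sqrt(10))*(3 + 8) = (-6 + sqrt(10))*11 = -66 + 11*sqrt(10) ≈ -31.215)
A = -4221 + 704*sqrt(10) (A = 3 - 8*(-8)*(-66 + 11*sqrt(10)) = 3 - (-64)*(-66 + 11*sqrt(10)) = 3 - (4224 - 704*sqrt(10)) = 3 + (-4224 + 704*sqrt(10)) = -4221 + 704*sqrt(10) ≈ -1994.8)
n = 2513 (n = -3 + (-567 + 3083) = -3 + 2516 = 2513)
A/n = (-4221 + 704*sqrt(10))/2513 = (-4221 + 704*sqrt(10))*(1/2513) = -603/359 + 704*sqrt(10)/2513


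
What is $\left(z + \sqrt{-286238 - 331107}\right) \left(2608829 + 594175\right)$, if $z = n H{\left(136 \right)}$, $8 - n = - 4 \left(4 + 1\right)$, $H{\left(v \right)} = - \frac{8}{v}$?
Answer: $-5275536 + 3203004 i \sqrt{617345} \approx -5.2755 \cdot 10^{6} + 2.5166 \cdot 10^{9} i$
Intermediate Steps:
$n = 28$ ($n = 8 - - 4 \left(4 + 1\right) = 8 - \left(-4\right) 5 = 8 - -20 = 8 + 20 = 28$)
$z = - \frac{28}{17}$ ($z = 28 \left(- \frac{8}{136}\right) = 28 \left(\left(-8\right) \frac{1}{136}\right) = 28 \left(- \frac{1}{17}\right) = - \frac{28}{17} \approx -1.6471$)
$\left(z + \sqrt{-286238 - 331107}\right) \left(2608829 + 594175\right) = \left(- \frac{28}{17} + \sqrt{-286238 - 331107}\right) \left(2608829 + 594175\right) = \left(- \frac{28}{17} + \sqrt{-617345}\right) 3203004 = \left(- \frac{28}{17} + i \sqrt{617345}\right) 3203004 = -5275536 + 3203004 i \sqrt{617345}$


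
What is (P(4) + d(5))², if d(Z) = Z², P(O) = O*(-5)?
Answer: 25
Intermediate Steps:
P(O) = -5*O
(P(4) + d(5))² = (-5*4 + 5²)² = (-20 + 25)² = 5² = 25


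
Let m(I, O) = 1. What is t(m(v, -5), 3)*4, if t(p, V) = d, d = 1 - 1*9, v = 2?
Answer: -32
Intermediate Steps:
d = -8 (d = 1 - 9 = -8)
t(p, V) = -8
t(m(v, -5), 3)*4 = -8*4 = -32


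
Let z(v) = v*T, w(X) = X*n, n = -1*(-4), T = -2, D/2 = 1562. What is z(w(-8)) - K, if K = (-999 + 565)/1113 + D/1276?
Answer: 285613/4611 ≈ 61.942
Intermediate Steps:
D = 3124 (D = 2*1562 = 3124)
n = 4
w(X) = 4*X (w(X) = X*4 = 4*X)
K = 9491/4611 (K = (-999 + 565)/1113 + 3124/1276 = -434*1/1113 + 3124*(1/1276) = -62/159 + 71/29 = 9491/4611 ≈ 2.0583)
z(v) = -2*v (z(v) = v*(-2) = -2*v)
z(w(-8)) - K = -8*(-8) - 1*9491/4611 = -2*(-32) - 9491/4611 = 64 - 9491/4611 = 285613/4611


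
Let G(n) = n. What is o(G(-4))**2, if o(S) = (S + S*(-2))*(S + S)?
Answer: 1024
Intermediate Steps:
o(S) = -2*S**2 (o(S) = (S - 2*S)*(2*S) = (-S)*(2*S) = -2*S**2)
o(G(-4))**2 = (-2*(-4)**2)**2 = (-2*16)**2 = (-32)**2 = 1024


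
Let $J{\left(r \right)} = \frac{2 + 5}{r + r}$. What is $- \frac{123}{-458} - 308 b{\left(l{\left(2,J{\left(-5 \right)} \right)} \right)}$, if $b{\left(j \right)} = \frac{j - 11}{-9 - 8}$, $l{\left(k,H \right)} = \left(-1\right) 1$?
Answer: $- \frac{1690677}{7786} \approx -217.14$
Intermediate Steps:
$J{\left(r \right)} = \frac{7}{2 r}$
$l{\left(k,H \right)} = -1$
$b{\left(j \right)} = \frac{11}{17} - \frac{j}{17}$ ($b{\left(j \right)} = \frac{-11 + j}{-17} = \left(-11 + j\right) \left(- \frac{1}{17}\right) = \frac{11}{17} - \frac{j}{17}$)
$- \frac{123}{-458} - 308 b{\left(l{\left(2,J{\left(-5 \right)} \right)} \right)} = - \frac{123}{-458} - 308 \left(\frac{11}{17} - - \frac{1}{17}\right) = \left(-123\right) \left(- \frac{1}{458}\right) - 308 \left(\frac{11}{17} + \frac{1}{17}\right) = \frac{123}{458} - \frac{3696}{17} = - \frac{1690677}{7786}$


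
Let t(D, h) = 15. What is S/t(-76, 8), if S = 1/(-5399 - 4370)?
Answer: -1/146535 ≈ -6.8243e-6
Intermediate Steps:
S = -1/9769 (S = 1/(-9769) = -1/9769 ≈ -0.00010236)
S/t(-76, 8) = -1/9769/15 = -1/9769*1/15 = -1/146535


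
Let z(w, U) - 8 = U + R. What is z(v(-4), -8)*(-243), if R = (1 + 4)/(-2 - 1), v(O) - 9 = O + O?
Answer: 405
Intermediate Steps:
v(O) = 9 + 2*O (v(O) = 9 + (O + O) = 9 + 2*O)
R = -5/3 (R = 5/(-3) = 5*(-⅓) = -5/3 ≈ -1.6667)
z(w, U) = 19/3 + U (z(w, U) = 8 + (U - 5/3) = 8 + (-5/3 + U) = 19/3 + U)
z(v(-4), -8)*(-243) = (19/3 - 8)*(-243) = -5/3*(-243) = 405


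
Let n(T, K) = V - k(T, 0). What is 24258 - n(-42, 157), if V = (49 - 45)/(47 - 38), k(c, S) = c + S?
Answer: 217940/9 ≈ 24216.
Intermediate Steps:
k(c, S) = S + c
V = 4/9 ≈ 0.44444
n(T, K) = 4/9 - T (n(T, K) = 4/9 - (0 + T) = 4/9 - T)
24258 - n(-42, 157) = 24258 - (4/9 - 1*(-42)) = 24258 - (4/9 + 42) = 24258 - 1*382/9 = 24258 - 382/9 = 217940/9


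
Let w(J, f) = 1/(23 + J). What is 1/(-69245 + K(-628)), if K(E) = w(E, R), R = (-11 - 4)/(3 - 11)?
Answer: -605/41893226 ≈ -1.4441e-5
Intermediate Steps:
R = 15/8 (R = -15/(-8) = -15*(-⅛) = 15/8 ≈ 1.8750)
K(E) = 1/(23 + E)
1/(-69245 + K(-628)) = 1/(-69245 + 1/(23 - 628)) = 1/(-69245 + 1/(-605)) = 1/(-69245 - 1/605) = 1/(-41893226/605) = -605/41893226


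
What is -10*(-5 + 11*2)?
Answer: -170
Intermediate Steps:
-10*(-5 + 11*2) = -10*(-5 + 22) = -10*17 = -170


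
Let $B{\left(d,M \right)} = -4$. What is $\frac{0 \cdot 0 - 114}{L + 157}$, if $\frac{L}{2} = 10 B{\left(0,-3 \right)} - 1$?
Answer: $- \frac{38}{25} \approx -1.52$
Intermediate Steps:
$L = -82$ ($L = 2 \left(10 \left(-4\right) - 1\right) = 2 \left(-40 - 1\right) = 2 \left(-41\right) = -82$)
$\frac{0 \cdot 0 - 114}{L + 157} = \frac{0 \cdot 0 - 114}{-82 + 157} = \frac{0 - 114}{75} = \left(-114\right) \frac{1}{75} = - \frac{38}{25}$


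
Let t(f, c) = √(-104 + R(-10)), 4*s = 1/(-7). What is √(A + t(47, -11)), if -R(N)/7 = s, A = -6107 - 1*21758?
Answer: √(-111460 + 2*I*√415)/2 ≈ 0.030509 + 166.93*I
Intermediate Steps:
s = -1/28 (s = (¼)/(-7) = (¼)*(-⅐) = -1/28 ≈ -0.035714)
A = -27865 (A = -6107 - 21758 = -27865)
R(N) = ¼ (R(N) = -7*(-1/28) = ¼)
t(f, c) = I*√415/2 (t(f, c) = √(-104 + ¼) = √(-415/4) = I*√415/2)
√(A + t(47, -11)) = √(-27865 + I*√415/2)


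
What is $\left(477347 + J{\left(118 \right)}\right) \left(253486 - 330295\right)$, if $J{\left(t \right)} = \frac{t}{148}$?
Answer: $- \frac{2713180915233}{74} \approx -3.6665 \cdot 10^{10}$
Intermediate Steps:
$J{\left(t \right)} = \frac{t}{148}$ ($J{\left(t \right)} = t \frac{1}{148} = \frac{t}{148}$)
$\left(477347 + J{\left(118 \right)}\right) \left(253486 - 330295\right) = \left(477347 + \frac{1}{148} \cdot 118\right) \left(253486 - 330295\right) = \left(477347 + \frac{59}{74}\right) \left(-76809\right) = \frac{35323737}{74} \left(-76809\right) = - \frac{2713180915233}{74}$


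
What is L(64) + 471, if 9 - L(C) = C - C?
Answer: 480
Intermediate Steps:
L(C) = 9 (L(C) = 9 - (C - C) = 9 - 1*0 = 9 + 0 = 9)
L(64) + 471 = 9 + 471 = 480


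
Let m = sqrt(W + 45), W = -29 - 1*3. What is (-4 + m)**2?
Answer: (4 - sqrt(13))**2 ≈ 0.15559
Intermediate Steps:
W = -32 (W = -29 - 3 = -32)
m = sqrt(13) (m = sqrt(-32 + 45) = sqrt(13) ≈ 3.6056)
(-4 + m)**2 = (-4 + sqrt(13))**2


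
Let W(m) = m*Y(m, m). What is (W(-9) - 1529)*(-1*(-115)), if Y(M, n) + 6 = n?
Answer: -160310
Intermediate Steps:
Y(M, n) = -6 + n
W(m) = m*(-6 + m)
(W(-9) - 1529)*(-1*(-115)) = (-9*(-6 - 9) - 1529)*(-1*(-115)) = (-9*(-15) - 1529)*115 = (135 - 1529)*115 = -1394*115 = -160310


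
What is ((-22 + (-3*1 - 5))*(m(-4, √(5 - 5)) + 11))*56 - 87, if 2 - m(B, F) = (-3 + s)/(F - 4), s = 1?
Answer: -21087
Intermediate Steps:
m(B, F) = 2 + 2/(-4 + F) (m(B, F) = 2 - (-3 + 1)/(F - 4) = 2 - (-2)/(-4 + F) = 2 + 2/(-4 + F))
((-22 + (-3*1 - 5))*(m(-4, √(5 - 5)) + 11))*56 - 87 = ((-22 + (-3*1 - 5))*(2*(-3 + √(5 - 5))/(-4 + √(5 - 5)) + 11))*56 - 87 = ((-22 + (-3 - 5))*(2*(-3 + √0)/(-4 + √0) + 11))*56 - 87 = ((-22 - 8)*(2*(-3 + 0)/(-4 + 0) + 11))*56 - 87 = -30*(2*(-3)/(-4) + 11)*56 - 87 = -30*(2*(-¼)*(-3) + 11)*56 - 87 = -30*(3/2 + 11)*56 - 87 = -30*25/2*56 - 87 = -375*56 - 87 = -21000 - 87 = -21087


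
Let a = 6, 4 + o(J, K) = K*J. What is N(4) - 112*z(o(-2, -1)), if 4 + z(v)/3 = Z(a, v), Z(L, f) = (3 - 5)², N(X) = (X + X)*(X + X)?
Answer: 64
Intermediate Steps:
o(J, K) = -4 + J*K (o(J, K) = -4 + K*J = -4 + J*K)
N(X) = 4*X² (N(X) = (2*X)*(2*X) = 4*X²)
Z(L, f) = 4 (Z(L, f) = (-2)² = 4)
z(v) = 0 (z(v) = -12 + 3*4 = -12 + 12 = 0)
N(4) - 112*z(o(-2, -1)) = 4*4² - 112*0 = 4*16 + 0 = 64 + 0 = 64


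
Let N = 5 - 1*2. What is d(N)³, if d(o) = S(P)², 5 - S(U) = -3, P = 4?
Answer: 262144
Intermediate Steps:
S(U) = 8 (S(U) = 5 - 1*(-3) = 5 + 3 = 8)
N = 3 (N = 5 - 2 = 3)
d(o) = 64 (d(o) = 8² = 64)
d(N)³ = 64³ = 262144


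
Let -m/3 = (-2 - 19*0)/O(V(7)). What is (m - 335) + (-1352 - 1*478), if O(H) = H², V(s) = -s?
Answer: -106079/49 ≈ -2164.9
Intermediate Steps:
m = 6/49 (m = -3*(-2 - 19*0)/((-1*7)²) = -3*(-2 + 0)/((-7)²) = -(-6)/49 = -3*(-2/49) = 6/49 ≈ 0.12245)
(m - 335) + (-1352 - 1*478) = (6/49 - 335) + (-1352 - 1*478) = -16409/49 + (-1352 - 478) = -16409/49 - 1830 = -106079/49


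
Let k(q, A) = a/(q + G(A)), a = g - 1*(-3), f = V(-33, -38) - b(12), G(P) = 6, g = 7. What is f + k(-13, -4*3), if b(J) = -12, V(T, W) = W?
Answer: -192/7 ≈ -27.429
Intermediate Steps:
f = -26 (f = -38 - 1*(-12) = -38 + 12 = -26)
a = 10 (a = 7 - 1*(-3) = 7 + 3 = 10)
k(q, A) = 10/(6 + q) (k(q, A) = 10/(q + 6) = 10/(6 + q))
f + k(-13, -4*3) = -26 + 10/(6 - 13) = -26 + 10/(-7) = -26 + 10*(-⅐) = -26 - 10/7 = -192/7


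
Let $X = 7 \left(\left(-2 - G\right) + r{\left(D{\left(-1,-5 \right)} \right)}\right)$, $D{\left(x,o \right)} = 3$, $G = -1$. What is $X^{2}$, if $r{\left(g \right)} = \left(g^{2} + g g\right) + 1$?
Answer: $15876$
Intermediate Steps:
$r{\left(g \right)} = 1 + 2 g^{2}$ ($r{\left(g \right)} = \left(g^{2} + g^{2}\right) + 1 = 2 g^{2} + 1 = 1 + 2 g^{2}$)
$X = 126$ ($X = 7 \left(\left(-2 - -1\right) + \left(1 + 2 \cdot 3^{2}\right)\right) = 7 \left(\left(-2 + 1\right) + \left(1 + 2 \cdot 9\right)\right) = 7 \left(-1 + \left(1 + 18\right)\right) = 7 \left(-1 + 19\right) = 7 \cdot 18 = 126$)
$X^{2} = 126^{2} = 15876$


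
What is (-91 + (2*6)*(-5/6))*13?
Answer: -1313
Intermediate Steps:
(-91 + (2*6)*(-5/6))*13 = (-91 + 12*(-5*1/6))*13 = (-91 + 12*(-5/6))*13 = (-91 - 10)*13 = -101*13 = -1313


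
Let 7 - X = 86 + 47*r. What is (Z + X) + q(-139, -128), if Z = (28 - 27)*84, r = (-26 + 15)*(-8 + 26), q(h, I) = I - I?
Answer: 9311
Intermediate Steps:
q(h, I) = 0
r = -198 (r = -11*18 = -198)
X = 9227 (X = 7 - (86 + 47*(-198)) = 7 - (86 - 9306) = 7 - 1*(-9220) = 7 + 9220 = 9227)
Z = 84 (Z = 1*84 = 84)
(Z + X) + q(-139, -128) = (84 + 9227) + 0 = 9311 + 0 = 9311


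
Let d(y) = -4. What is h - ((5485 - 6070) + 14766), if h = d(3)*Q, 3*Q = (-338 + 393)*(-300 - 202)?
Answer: 67897/3 ≈ 22632.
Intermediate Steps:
Q = -27610/3 (Q = ((-338 + 393)*(-300 - 202))/3 = (55*(-502))/3 = (1/3)*(-27610) = -27610/3 ≈ -9203.3)
h = 110440/3 (h = -4*(-27610/3) = 110440/3 ≈ 36813.)
h - ((5485 - 6070) + 14766) = 110440/3 - ((5485 - 6070) + 14766) = 110440/3 - (-585 + 14766) = 110440/3 - 1*14181 = 110440/3 - 14181 = 67897/3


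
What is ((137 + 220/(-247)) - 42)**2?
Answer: 540330025/61009 ≈ 8856.6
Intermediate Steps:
((137 + 220/(-247)) - 42)**2 = ((137 + 220*(-1/247)) - 42)**2 = ((137 - 220/247) - 42)**2 = (33619/247 - 42)**2 = (23245/247)**2 = 540330025/61009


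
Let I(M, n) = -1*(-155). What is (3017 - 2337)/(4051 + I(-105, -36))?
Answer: 340/2103 ≈ 0.16167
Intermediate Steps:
I(M, n) = 155
(3017 - 2337)/(4051 + I(-105, -36)) = (3017 - 2337)/(4051 + 155) = 680/4206 = 680*(1/4206) = 340/2103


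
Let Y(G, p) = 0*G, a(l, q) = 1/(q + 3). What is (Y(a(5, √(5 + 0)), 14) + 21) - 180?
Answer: -159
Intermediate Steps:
a(l, q) = 1/(3 + q)
Y(G, p) = 0
(Y(a(5, √(5 + 0)), 14) + 21) - 180 = (0 + 21) - 180 = 21 - 180 = -159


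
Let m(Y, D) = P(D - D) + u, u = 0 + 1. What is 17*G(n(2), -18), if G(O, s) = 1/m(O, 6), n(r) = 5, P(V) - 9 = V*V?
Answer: 17/10 ≈ 1.7000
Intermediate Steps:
P(V) = 9 + V² (P(V) = 9 + V*V = 9 + V²)
u = 1
m(Y, D) = 10 (m(Y, D) = (9 + (D - D)²) + 1 = (9 + 0²) + 1 = (9 + 0) + 1 = 9 + 1 = 10)
G(O, s) = ⅒ (G(O, s) = 1/10 = ⅒)
17*G(n(2), -18) = 17*(⅒) = 17/10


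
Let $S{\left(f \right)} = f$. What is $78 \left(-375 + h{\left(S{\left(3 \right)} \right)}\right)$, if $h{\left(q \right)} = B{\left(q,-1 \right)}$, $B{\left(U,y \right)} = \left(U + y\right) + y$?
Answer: $-29172$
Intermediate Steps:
$B{\left(U,y \right)} = U + 2 y$
$h{\left(q \right)} = -2 + q$ ($h{\left(q \right)} = q + 2 \left(-1\right) = q - 2 = -2 + q$)
$78 \left(-375 + h{\left(S{\left(3 \right)} \right)}\right) = 78 \left(-375 + \left(-2 + 3\right)\right) = 78 \left(-375 + 1\right) = 78 \left(-374\right) = -29172$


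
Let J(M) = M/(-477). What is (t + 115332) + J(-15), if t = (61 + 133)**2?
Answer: 24321917/159 ≈ 1.5297e+5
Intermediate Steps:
J(M) = -M/477 (J(M) = M*(-1/477) = -M/477)
t = 37636 (t = 194**2 = 37636)
(t + 115332) + J(-15) = (37636 + 115332) - 1/477*(-15) = 152968 + 5/159 = 24321917/159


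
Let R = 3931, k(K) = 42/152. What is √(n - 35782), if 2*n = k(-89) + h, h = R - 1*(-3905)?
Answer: 7*I*√3756034/76 ≈ 178.5*I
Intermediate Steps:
k(K) = 21/76 (k(K) = 42*(1/152) = 21/76)
h = 7836 (h = 3931 - 1*(-3905) = 3931 + 3905 = 7836)
n = 595557/152 (n = (21/76 + 7836)/2 = (½)*(595557/76) = 595557/152 ≈ 3918.1)
√(n - 35782) = √(595557/152 - 35782) = √(-4843307/152) = 7*I*√3756034/76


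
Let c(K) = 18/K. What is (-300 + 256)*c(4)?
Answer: -198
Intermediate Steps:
(-300 + 256)*c(4) = (-300 + 256)*(18/4) = -792/4 = -44*9/2 = -198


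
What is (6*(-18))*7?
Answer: -756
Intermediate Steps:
(6*(-18))*7 = -108*7 = -756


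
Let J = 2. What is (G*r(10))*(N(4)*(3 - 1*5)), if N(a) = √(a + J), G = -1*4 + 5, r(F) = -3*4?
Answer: 24*√6 ≈ 58.788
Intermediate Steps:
r(F) = -12
G = 1 (G = -4 + 5 = 1)
N(a) = √(2 + a) (N(a) = √(a + 2) = √(2 + a))
(G*r(10))*(N(4)*(3 - 1*5)) = (1*(-12))*(√(2 + 4)*(3 - 1*5)) = -12*√6*(3 - 5) = -12*√6*(-2) = -(-24)*√6 = 24*√6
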